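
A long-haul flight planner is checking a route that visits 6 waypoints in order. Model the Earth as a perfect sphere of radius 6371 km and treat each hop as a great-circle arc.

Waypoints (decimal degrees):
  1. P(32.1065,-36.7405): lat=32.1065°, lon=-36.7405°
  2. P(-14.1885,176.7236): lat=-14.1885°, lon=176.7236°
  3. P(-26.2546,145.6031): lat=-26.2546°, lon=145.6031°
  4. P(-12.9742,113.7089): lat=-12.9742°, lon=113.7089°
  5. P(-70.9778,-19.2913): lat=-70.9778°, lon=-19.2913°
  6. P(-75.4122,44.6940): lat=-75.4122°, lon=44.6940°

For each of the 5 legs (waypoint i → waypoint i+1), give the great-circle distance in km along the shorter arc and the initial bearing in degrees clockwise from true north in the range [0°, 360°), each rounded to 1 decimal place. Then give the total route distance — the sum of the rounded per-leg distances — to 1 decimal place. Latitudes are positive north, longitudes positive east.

Leg 1: φ1=0.5603641, φ2=-0.2476360, Δφ=-0.8080002, Δλ=3.7256514 rad; a=sin²(Δφ/2)+cosφ1·cosφ2·sin²(Δλ/2)=0.9076825533; c=2·atan2(√a, √(1-a))=2.524155881; dist=6371·c=16081.397 ≈ 16081.4 km; running total=16081.4 km
Leg 1 bearing: y=sinΔλ·cosφ2=-0.53459325, x=cosφ1·sinφ2-sinφ1·cosφ2·cosΔλ=0.22223816; θ=atan2(y, x)=-67.4266° <0 so +360° → 292.5734° ≈ 292.6°
Leg 2: φ1=-0.2476360, φ2=-0.4582292, Δφ=-0.2105932, Δλ=-0.5431552 rad; a=sin²(Δφ/2)+cosφ1·cosφ2·sin²(Δλ/2)=0.0736131867; c=2·atan2(√a, √(1-a))=0.549523230; dist=6371·c=3501.013 ≈ 3501.0 km; running total=19582.4 km
Leg 2 bearing: y=sinΔλ·cosφ2=-0.46352105, x=cosφ1·sinφ2-sinφ1·cosφ2·cosΔλ=-0.24067692; θ=atan2(y, x)=-117.4400° <0 so +360° → 242.5600° ≈ 242.6°
Leg 3: φ1=-0.4582292, φ2=-0.2264425, Δφ=0.2317867, Δλ=-0.5566588 rad; a=sin²(Δφ/2)+cosφ1·cosφ2·sin²(Δλ/2)=0.0793428714; c=2·atan2(√a, √(1-a))=0.571086335; dist=6371·c=3638.391 ≈ 3638.4 km; running total=23220.8 km
Leg 3 bearing: y=sinΔλ·cosφ2=-0.51486422, x=cosφ1·sinφ2-sinφ1·cosφ2·cosΔλ=0.16463643; θ=atan2(y, x)=-72.2675° <0 so +360° → 287.7325° ≈ 287.7°
Leg 4: φ1=-0.2264425, φ2=-1.2387963, Δφ=-1.0123538, Δλ=-2.3212914 rad; a=sin²(Δφ/2)+cosφ1·cosφ2·sin²(Δλ/2)=0.5021803505; c=2·atan2(√a, √(1-a))=1.575157042; dist=6371·c=10035.326 ≈ 10035.3 km; running total=33256.1 km
Leg 4 bearing: y=sinΔλ·cosφ2=-0.23837262, x=cosφ1·sinφ2-sinφ1·cosφ2·cosΔλ=-0.97116398; θ=atan2(y, x)=-166.2094° <0 so +360° → 193.7906° ≈ 193.8°
Leg 5: φ1=-1.2387963, φ2=-1.3161912, Δφ=-0.0773949, Δλ=1.1167542 rad; a=sin²(Δφ/2)+cosφ1·cosφ2·sin²(Δλ/2)=0.0245395987; c=2·atan2(√a, √(1-a))=0.314598148; dist=6371·c=2004.305 ≈ 2004.3 km; running total=35260.4 km
Leg 5 bearing: y=sinΔλ·cosφ2=0.22634490, x=cosφ1·sinφ2-sinφ1·cosφ2·cosΔλ=-0.21099198; θ=atan2(y, x)=132.9894° ≈ 133.0°

Leg 1: dist=16081.4 km, bearing=292.6°
Leg 2: dist=3501.0 km, bearing=242.6°
Leg 3: dist=3638.4 km, bearing=287.7°
Leg 4: dist=10035.3 km, bearing=193.8°
Leg 5: dist=2004.3 km, bearing=133.0°
Total: 35260.4 km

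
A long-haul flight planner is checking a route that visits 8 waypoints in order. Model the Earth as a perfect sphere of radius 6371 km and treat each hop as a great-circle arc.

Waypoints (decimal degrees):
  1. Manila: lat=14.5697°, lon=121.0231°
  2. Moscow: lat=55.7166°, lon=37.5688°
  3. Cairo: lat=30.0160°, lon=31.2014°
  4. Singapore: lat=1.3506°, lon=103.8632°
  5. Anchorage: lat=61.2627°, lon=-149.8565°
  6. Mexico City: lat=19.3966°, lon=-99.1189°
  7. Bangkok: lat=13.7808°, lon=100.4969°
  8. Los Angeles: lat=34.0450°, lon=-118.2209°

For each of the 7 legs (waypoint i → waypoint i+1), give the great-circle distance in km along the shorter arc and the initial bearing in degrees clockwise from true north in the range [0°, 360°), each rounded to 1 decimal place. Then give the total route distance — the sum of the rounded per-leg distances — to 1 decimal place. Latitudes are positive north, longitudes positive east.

Leg 1: φ1=0.2542892, φ2=0.9724381, Δφ=0.7181489, Δλ=-1.4565523 rad; a=sin²(Δφ/2)+cosφ1·cosφ2·sin²(Δλ/2)=0.3650001686; c=2·atan2(√a, √(1-a))=1.297403646; dist=6371·c=8265.759 ≈ 8265.8 km; running total=8265.8 km
Leg 1 bearing: y=sinΔλ·cosφ2=-0.55961476, x=cosφ1·sinφ2-sinφ1·cosφ2·cosΔλ=0.78353781; θ=atan2(y, x)=-35.5350° <0 so +360° → 324.4650° ≈ 324.5°
Leg 2: φ1=0.9724381, φ2=0.5238780, Δφ=-0.4485601, Δλ=-0.1111321 rad; a=sin²(Δφ/2)+cosφ1·cosφ2·sin²(Δλ/2)=0.0509681556; c=2·atan2(√a, √(1-a))=0.455448842; dist=6371·c=2901.665 ≈ 2901.7 km; running total=11167.5 km
Leg 2 bearing: y=sinΔλ·cosφ2=-0.09602974, x=cosφ1·sinφ2-sinφ1·cosφ2·cosΔλ=-0.42925505; θ=atan2(y, x)=-167.3898° <0 so +360° → 192.6102° ≈ 192.6°
Leg 3: φ1=0.5238780, φ2=0.0235724, Δφ=-0.5003056, Δλ=1.2681877 rad; a=sin²(Δφ/2)+cosφ1·cosφ2·sin²(Δλ/2)=0.3651185411; c=2·atan2(√a, √(1-a))=1.297649514; dist=6371·c=8267.325 ≈ 8267.3 km; running total=19434.8 km
Leg 3 bearing: y=sinΔλ·cosφ2=0.95429713, x=cosφ1·sinφ2-sinφ1·cosφ2·cosΔλ=-0.12862720; θ=atan2(y, x)=97.6765° ≈ 97.7°
Leg 4: φ1=0.0235724, φ2=1.0692358, Δφ=1.0456634, Δλ=-4.4282441 rad; a=sin²(Δφ/2)+cosφ1·cosφ2·sin²(Δλ/2)=0.5570398508; c=2·atan2(√a, √(1-a))=1.685124931; dist=6371·c=10735.931 ≈ 10735.9 km; running total=30170.7 km
Leg 4 bearing: y=sinΔλ·cosφ2=0.46151540, x=cosφ1·sinφ2-sinφ1·cosφ2·cosΔλ=0.87976665; θ=atan2(y, x)=27.6810° ≈ 27.7°
Leg 5: φ1=1.0692358, φ2=0.3385345, Δφ=-0.7307013, Δλ=0.8855382 rad; a=sin²(Δφ/2)+cosφ1·cosφ2·sin²(Δλ/2)=0.2108938340; c=2·atan2(√a, √(1-a))=0.954260416; dist=6371·c=6079.593 ≈ 6079.6 km; running total=36250.3 km
Leg 5 bearing: y=sinΔλ·cosφ2=0.73031077, x=cosφ1·sinφ2-sinφ1·cosφ2·cosΔλ=-0.36375359; θ=atan2(y, x)=116.4770° ≈ 116.5°
Leg 6: φ1=0.3385345, φ2=0.2405203, Δφ=-0.0980142, Δλ=3.4839529 rad; a=sin²(Δφ/2)+cosφ1·cosφ2·sin²(Δλ/2)=0.8919074241; c=2·atan2(√a, √(1-a))=2.471581675; dist=6371·c=15746.447 ≈ 15746.4 km; running total=51996.7 km
Leg 6 bearing: y=sinΔλ·cosφ2=-0.32604761, x=cosφ1·sinφ2-sinφ1·cosφ2·cosΔλ=0.52851418; θ=atan2(y, x)=-31.6710° <0 so +360° → 328.3290° ≈ 328.3°
Leg 7: φ1=0.2405203, φ2=0.5941973, Δφ=0.3536770, Δλ=-3.8173457 rad; a=sin²(Δφ/2)+cosφ1·cosφ2·sin²(Δλ/2)=0.7472663956; c=2·atan2(√a, √(1-a))=2.088093535; dist=6371·c=13303.244 ≈ 13303.2 km; running total=65299.9 km
Leg 7 bearing: y=sinΔλ·cosφ2=0.51827577, x=cosφ1·sinφ2-sinφ1·cosφ2·cosΔλ=0.69773028; θ=atan2(y, x)=36.6051° ≈ 36.6°

Leg 1: dist=8265.8 km, bearing=324.5°
Leg 2: dist=2901.7 km, bearing=192.6°
Leg 3: dist=8267.3 km, bearing=97.7°
Leg 4: dist=10735.9 km, bearing=27.7°
Leg 5: dist=6079.6 km, bearing=116.5°
Leg 6: dist=15746.4 km, bearing=328.3°
Leg 7: dist=13303.2 km, bearing=36.6°
Total: 65299.9 km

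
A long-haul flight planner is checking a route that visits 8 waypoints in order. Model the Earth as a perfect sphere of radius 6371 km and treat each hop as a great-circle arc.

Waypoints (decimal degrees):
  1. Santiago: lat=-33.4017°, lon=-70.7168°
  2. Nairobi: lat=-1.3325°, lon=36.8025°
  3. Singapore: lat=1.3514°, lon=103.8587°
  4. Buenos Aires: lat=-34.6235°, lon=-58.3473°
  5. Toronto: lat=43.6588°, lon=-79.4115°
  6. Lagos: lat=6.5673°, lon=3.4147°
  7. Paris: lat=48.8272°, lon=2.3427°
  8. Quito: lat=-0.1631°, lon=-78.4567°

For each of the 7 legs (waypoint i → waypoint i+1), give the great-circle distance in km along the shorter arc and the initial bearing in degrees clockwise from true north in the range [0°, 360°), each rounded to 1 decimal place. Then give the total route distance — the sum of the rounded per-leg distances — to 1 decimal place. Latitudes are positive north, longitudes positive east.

Leg 1: φ1=-0.5829696, φ2=-0.0232565, Δφ=0.5597131, Δλ=1.8765658 rad; a=sin²(Δφ/2)+cosφ1·cosφ2·sin²(Δλ/2)=0.6192186111; c=2·atan2(√a, √(1-a))=1.811552669; dist=6371·c=11541.402 ≈ 11541.4 km; running total=11541.4 km
Leg 1 bearing: y=sinΔλ·cosφ2=0.95335773, x=cosφ1·sinφ2-sinφ1·cosφ2·cosΔλ=-0.18508575; θ=atan2(y, x)=100.9868° ≈ 101.0°
Leg 2: φ1=-0.0232565, φ2=0.0235864, Δφ=0.0468429, Δλ=1.1703515 rad; a=sin²(Δφ/2)+cosφ1·cosφ2·sin²(Δλ/2)=0.3054671067; c=2·atan2(√a, √(1-a))=1.171179067; dist=6371·c=7461.582 ≈ 7461.6 km; running total=19003.0 km
Leg 2 bearing: y=sinΔλ·cosφ2=0.92063153, x=cosφ1·sinφ2-sinφ1·cosφ2·cosΔλ=0.03264052; θ=atan2(y, x)=87.9695° ≈ 88.0°
Leg 3: φ1=0.0235864, φ2=-0.6042941, Δφ=-0.6278805, Δλ=-2.8310288 rad; a=sin²(Δφ/2)+cosφ1·cosφ2·sin²(Δλ/2)=0.8983595051; c=2·atan2(√a, √(1-a))=2.492642993; dist=6371·c=15880.629 ≈ 15880.6 km; running total=34883.6 km
Leg 3 bearing: y=sinΔλ·cosφ2=-0.25147565, x=cosφ1·sinφ2-sinφ1·cosφ2·cosΔλ=-0.54954419; θ=atan2(y, x)=-155.4108° <0 so +360° → 204.5892° ≈ 204.6°
Leg 4: φ1=-0.6042941, φ2=0.7619898, Δφ=1.3662839, Δλ=-0.3676396 rad; a=sin²(Δφ/2)+cosφ1·cosφ2·sin²(Δλ/2)=0.4183459497; c=2·atan2(√a, √(1-a))=1.406753482; dist=6371·c=8962.426 ≈ 8962.4 km; running total=43846.0 km
Leg 4 bearing: y=sinΔλ·cosφ2=-0.26002286, x=cosφ1·sinφ2-sinφ1·cosφ2·cosΔλ=0.95169248; θ=atan2(y, x)=-15.2815° <0 so +360° → 344.7185° ≈ 344.7°
Leg 5: φ1=0.7619898, φ2=0.1146210, Δφ=-0.6473688, Δλ=1.4455899 rad; a=sin²(Δφ/2)+cosφ1·cosφ2·sin²(Δλ/2)=0.4156450636; c=2·atan2(√a, √(1-a))=1.401275694; dist=6371·c=8927.527 ≈ 8927.5 km; running total=52773.5 km
Leg 5 bearing: y=sinΔλ·cosφ2=0.98566148, x=cosφ1·sinφ2-sinφ1·cosφ2·cosΔλ=-0.00290375; θ=atan2(y, x)=90.1688° ≈ 90.2°
Leg 6: φ1=0.1146210, φ2=0.8521954, Δφ=0.7375744, Δλ=-0.0187099 rad; a=sin²(Δφ/2)+cosφ1·cosφ2·sin²(Δλ/2)=0.1300062646; c=2·atan2(√a, √(1-a))=0.737744596; dist=6371·c=4700.171 ≈ 4700.2 km; running total=57473.7 km
Leg 6 bearing: y=sinΔλ·cosφ2=-0.01231663, x=cosφ1·sinφ2-sinφ1·cosφ2·cosΔλ=0.67250788; θ=atan2(y, x)=-1.0492° <0 so +360° → 358.9508° ≈ 359.0°
Leg 7: φ1=0.8521954, φ2=-0.0028466, Δφ=-0.8550420, Δλ=-1.4102156 rad; a=sin²(Δφ/2)+cosφ1·cosφ2·sin²(Δλ/2)=0.4484407119; c=2·atan2(√a, √(1-a))=1.467494120; dist=6371·c=9349.405 ≈ 9349.4 km; running total=66823.1 km
Leg 7 bearing: y=sinΔλ·cosφ2=-0.98713059, x=cosφ1·sinφ2-sinφ1·cosφ2·cosΔλ=-0.12222829; θ=atan2(y, x)=-97.0585° <0 so +360° → 262.9415° ≈ 262.9°

Leg 1: dist=11541.4 km, bearing=101.0°
Leg 2: dist=7461.6 km, bearing=88.0°
Leg 3: dist=15880.6 km, bearing=204.6°
Leg 4: dist=8962.4 km, bearing=344.7°
Leg 5: dist=8927.5 km, bearing=90.2°
Leg 6: dist=4700.2 km, bearing=359.0°
Leg 7: dist=9349.4 km, bearing=262.9°
Total: 66823.1 km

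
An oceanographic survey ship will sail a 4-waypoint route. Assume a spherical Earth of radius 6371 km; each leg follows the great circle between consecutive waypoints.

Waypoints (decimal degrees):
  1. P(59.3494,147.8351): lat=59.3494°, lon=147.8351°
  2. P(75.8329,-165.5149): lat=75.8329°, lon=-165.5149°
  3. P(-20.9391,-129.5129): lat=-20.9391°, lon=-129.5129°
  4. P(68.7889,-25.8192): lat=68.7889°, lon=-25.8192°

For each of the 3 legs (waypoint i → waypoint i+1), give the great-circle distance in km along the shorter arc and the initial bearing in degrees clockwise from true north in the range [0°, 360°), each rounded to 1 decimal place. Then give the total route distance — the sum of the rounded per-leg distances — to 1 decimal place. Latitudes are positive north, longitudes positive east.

Leg 1: φ1=1.0358424, φ2=1.3235338, Δφ=0.2876913, Δλ=-5.4689892 rad; a=sin²(Δφ/2)+cosφ1·cosφ2·sin²(Δλ/2)=0.0401105379; c=2·atan2(√a, √(1-a))=0.403279555; dist=6371·c=2569.294 ≈ 2569.3 km; running total=2569.3 km
Leg 1 bearing: y=sinΔλ·cosφ2=0.17797633, x=cosφ1·sinφ2-sinφ1·cosφ2·cosΔλ=0.34975871; θ=atan2(y, x)=26.9695° ≈ 27.0°
Leg 2: φ1=1.3235338, φ2=-0.3654562, Δφ=-1.6889900, Δλ=0.6283534 rad; a=sin²(Δφ/2)+cosφ1·cosφ2·sin²(Δλ/2)=0.5807898627; c=2·atan2(√a, √(1-a))=1.733087531; dist=6371·c=11041.501 ≈ 11041.5 km; running total=13610.8 km
Leg 2 bearing: y=sinΔλ·cosφ2=0.54899477, x=cosφ1·sinφ2-sinφ1·cosφ2·cosΔλ=-0.82005899; θ=atan2(y, x)=146.1994° ≈ 146.2°
Leg 3: φ1=-0.3654562, φ2=1.2005928, Δφ=1.5660490, Δλ=1.8097965 rad; a=sin²(Δφ/2)+cosφ1·cosφ2·sin²(Δλ/2)=0.7065794526; c=2·atan2(√a, √(1-a))=1.996716483; dist=6371·c=12721.081 ≈ 12721.1 km; running total=26331.9 km
Leg 3 bearing: y=sinΔλ·cosφ2=0.35152093, x=cosφ1·sinφ2-sinφ1·cosφ2·cosΔλ=0.84007902; θ=atan2(y, x)=22.7063° ≈ 22.7°

Leg 1: dist=2569.3 km, bearing=27.0°
Leg 2: dist=11041.5 km, bearing=146.2°
Leg 3: dist=12721.1 km, bearing=22.7°
Total: 26331.9 km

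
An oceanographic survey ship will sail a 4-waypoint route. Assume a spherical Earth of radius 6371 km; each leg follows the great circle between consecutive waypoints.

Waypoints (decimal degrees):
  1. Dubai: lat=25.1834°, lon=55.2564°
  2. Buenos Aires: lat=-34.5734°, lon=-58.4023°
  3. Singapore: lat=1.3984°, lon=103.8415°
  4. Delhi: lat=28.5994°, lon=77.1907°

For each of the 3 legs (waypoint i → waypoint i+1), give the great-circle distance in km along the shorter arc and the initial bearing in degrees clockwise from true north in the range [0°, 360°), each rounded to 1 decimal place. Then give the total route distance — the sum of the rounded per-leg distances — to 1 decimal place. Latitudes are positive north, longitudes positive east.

Leg 1: φ1=0.4395332, φ2=-0.6034197, Δφ=-1.0429529, Δλ=-1.9837185 rad; a=sin²(Δφ/2)+cosφ1·cosφ2·sin²(Δλ/2)=0.7702392454; c=2·atan2(√a, √(1-a))=2.141802045; dist=6371·c=13645.421 ≈ 13645.4 km; running total=13645.4 km
Leg 1 bearing: y=sinΔλ·cosφ2=-0.75419486, x=cosφ1·sinφ2-sinφ1·cosφ2·cosΔλ=-0.37292507; θ=atan2(y, x)=-116.3109° <0 so +360° → 243.6891° ≈ 243.7°
Leg 2: φ1=-0.6034197, φ2=0.0244067, Δφ=0.6278263, Δλ=2.8316885 rad; a=sin²(Δφ/2)+cosφ1·cosφ2·sin²(Δλ/2)=0.8988951866; c=2·atan2(√a, √(1-a))=2.494417823; dist=6371·c=15891.936 ≈ 15891.9 km; running total=29537.3 km
Leg 2 bearing: y=sinΔλ·cosφ2=0.30487653, x=cosφ1·sinφ2-sinφ1·cosφ2·cosΔλ=-0.52017384; θ=atan2(y, x)=149.6252° ≈ 149.6°
Leg 3: φ1=0.0244067, φ2=0.4991537, Δφ=0.4747470, Δλ=-0.4651442 rad; a=sin²(Δφ/2)+cosφ1·cosφ2·sin²(Δλ/2)=0.1019219988; c=2·atan2(√a, √(1-a))=0.649880682; dist=6371·c=4140.390 ≈ 4140.4 km; running total=33677.7 km
Leg 3 bearing: y=sinΔλ·cosφ2=-0.39382300, x=cosφ1·sinφ2-sinφ1·cosφ2·cosΔλ=0.45938988; θ=atan2(y, x)=-40.6056° <0 so +360° → 319.3944° ≈ 319.4°

Leg 1: dist=13645.4 km, bearing=243.7°
Leg 2: dist=15891.9 km, bearing=149.6°
Leg 3: dist=4140.4 km, bearing=319.4°
Total: 33677.7 km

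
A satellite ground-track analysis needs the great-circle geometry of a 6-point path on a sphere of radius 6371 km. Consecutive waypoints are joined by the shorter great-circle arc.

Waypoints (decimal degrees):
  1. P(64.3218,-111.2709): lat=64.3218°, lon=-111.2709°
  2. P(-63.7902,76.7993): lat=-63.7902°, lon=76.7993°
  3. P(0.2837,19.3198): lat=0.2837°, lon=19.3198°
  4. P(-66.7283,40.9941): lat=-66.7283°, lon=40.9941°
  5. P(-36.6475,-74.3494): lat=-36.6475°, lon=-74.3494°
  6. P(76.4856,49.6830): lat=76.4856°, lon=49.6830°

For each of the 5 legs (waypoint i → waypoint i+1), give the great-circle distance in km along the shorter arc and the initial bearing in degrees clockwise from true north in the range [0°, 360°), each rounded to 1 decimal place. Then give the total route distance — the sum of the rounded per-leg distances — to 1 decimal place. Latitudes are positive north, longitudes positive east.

Leg 1: dist=19618.3 km, bearing=274.9°
Leg 2: dist=8509.4 km, bearing=299.9°
Leg 3: dist=7643.5 km, bearing=171.0°
Leg 4: dist=7297.6 km, bearing=232.8°
Leg 5: dist=14817.7 km, bearing=15.4°
Total: 57886.5 km

Leg 1: φ1=1.1226272, φ2=-1.1133490, Δφ=-2.2359762, Δλ=3.2824442 rad; a=sin²(Δφ/2)+cosφ1·cosφ2·sin²(Δλ/2)=0.9990308518; c=2·atan2(√a, √(1-a))=3.079320301; dist=6371·c=19618.3496 ≈ 19618.3 km; running total=19618.3 km
Leg 1 bearing: y=sinΔλ·cosφ2=-0.06200291, x=cosφ1·sinφ2-sinφ1·cosφ2·cosΔλ=0.00533615; θ=atan2(y, x)=-85.0811° <0 so +360° → 274.9189° ≈ 274.9°
Leg 2: φ1=-1.1133490, φ2=0.0049515, Δφ=1.1183005, Δλ=-1.0032065 rad; a=sin²(Δφ/2)+cosφ1·cosφ2·sin²(Δλ/2)=0.3835043279; c=2·atan2(√a, √(1-a))=1.335643772; dist=6371·c=8509.386 ≈ 8509.4 km; running total=28127.7 km
Leg 2 bearing: y=sinΔλ·cosφ2=-0.84318881, x=cosφ1·sinφ2-sinφ1·cosφ2·cosΔλ=0.48450765; θ=atan2(y, x)=-60.1177° <0 so +360° → 299.8823° ≈ 299.9°
Leg 3: φ1=0.0049515, φ2=-1.1646285, Δφ=-1.1695800, Δλ=0.3782879 rad; a=sin²(Δφ/2)+cosφ1·cosφ2·sin²(Δλ/2)=0.3186974896; c=2·atan2(√a, √(1-a))=1.199734690; dist=6371·c=7643.510 ≈ 7643.5 km; running total=35771.2 km
Leg 3 bearing: y=sinΔλ·cosφ2=0.14591924, x=cosφ1·sinφ2-sinφ1·cosφ2·cosΔλ=-0.92044835; θ=atan2(y, x)=170.9918° ≈ 171.0°
Leg 4: φ1=-1.1646285, φ2=-0.6396195, Δφ=0.5250090, Δλ=-2.0131238 rad; a=sin²(Δφ/2)+cosφ1·cosφ2·sin²(Δλ/2)=0.2936790037; c=2·atan2(√a, √(1-a))=1.145443722; dist=6371·c=7297.622 ≈ 7297.6 km; running total=43068.8 km
Leg 4 bearing: y=sinΔλ·cosφ2=-0.72510561, x=cosφ1·sinφ2-sinφ1·cosφ2·cosΔλ=-0.55131519; θ=atan2(y, x)=-127.2466° <0 so +360° → 232.7534° ≈ 232.8°
Leg 5: φ1=-0.6396195, φ2=1.3349256, Δφ=1.9745451, Δλ=2.1647738 rad; a=sin²(Δφ/2)+cosφ1·cosφ2·sin²(Δλ/2)=0.8426483090; c=2·atan2(√a, √(1-a))=2.325807242; dist=6371·c=14817.718 ≈ 14817.7 km; running total=57886.5 km
Leg 5 bearing: y=sinΔλ·cosφ2=0.19366365, x=cosφ1·sinφ2-sinφ1·cosφ2·cosΔλ=0.70204198; θ=atan2(y, x)=15.4219° ≈ 15.4°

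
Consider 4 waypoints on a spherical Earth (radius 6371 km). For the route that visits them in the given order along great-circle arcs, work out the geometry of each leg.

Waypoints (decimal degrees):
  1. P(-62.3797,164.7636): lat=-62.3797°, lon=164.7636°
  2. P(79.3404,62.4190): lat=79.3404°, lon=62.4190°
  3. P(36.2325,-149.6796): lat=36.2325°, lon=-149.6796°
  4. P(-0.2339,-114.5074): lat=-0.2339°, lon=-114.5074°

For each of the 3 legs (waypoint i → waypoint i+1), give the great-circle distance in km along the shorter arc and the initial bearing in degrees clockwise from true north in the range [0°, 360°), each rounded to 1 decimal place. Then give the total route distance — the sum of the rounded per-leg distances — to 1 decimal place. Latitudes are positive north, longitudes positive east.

Leg 1: φ1=-1.0887312, φ2=1.3847512, Δφ=2.4734824, Δλ=-1.7862502 rad; a=sin²(Δφ/2)+cosφ1·cosφ2·sin²(Δλ/2)=0.9445415940; c=2·atan2(√a, √(1-a))=2.666134699; dist=6371·c=16985.944 ≈ 16985.9 km; running total=16985.9 km
Leg 1 bearing: y=sinΔλ·cosφ2=-0.18069702, x=cosφ1·sinφ2-sinφ1·cosφ2·cosΔλ=0.42057065; θ=atan2(y, x)=-23.2506° <0 so +360° → 336.7494° ≈ 336.7°
Leg 2: φ1=1.3847512, φ2=0.6323764, Δφ=-0.7523748, Δλ=-3.7018189 rad; a=sin²(Δφ/2)+cosφ1·cosφ2·sin²(Δλ/2)=0.2727663494; c=2·atan2(√a, √(1-a))=1.099022229; dist=6371·c=7001.871 ≈ 7001.9 km; running total=23987.8 km
Leg 2 bearing: y=sinΔλ·cosφ2=0.42862277, x=cosφ1·sinφ2-sinφ1·cosφ2·cosΔλ=0.78085978; θ=atan2(y, x)=28.7629° ≈ 28.8°
Leg 3: φ1=0.6323764, φ2=-0.0040823, Δφ=-0.6364587, Δλ=0.6138707 rad; a=sin²(Δφ/2)+cosφ1·cosφ2·sin²(Δλ/2)=0.1715316160; c=2·atan2(√a, √(1-a))=0.854047729; dist=6371·c=5441.138 ≈ 5441.1 km; running total=29428.9 km
Leg 3 bearing: y=sinΔλ·cosφ2=0.57603097, x=cosφ1·sinφ2-sinφ1·cosφ2·cosΔλ=-0.48643849; θ=atan2(y, x)=130.1800° ≈ 130.2°

Leg 1: dist=16985.9 km, bearing=336.7°
Leg 2: dist=7001.9 km, bearing=28.8°
Leg 3: dist=5441.1 km, bearing=130.2°
Total: 29428.9 km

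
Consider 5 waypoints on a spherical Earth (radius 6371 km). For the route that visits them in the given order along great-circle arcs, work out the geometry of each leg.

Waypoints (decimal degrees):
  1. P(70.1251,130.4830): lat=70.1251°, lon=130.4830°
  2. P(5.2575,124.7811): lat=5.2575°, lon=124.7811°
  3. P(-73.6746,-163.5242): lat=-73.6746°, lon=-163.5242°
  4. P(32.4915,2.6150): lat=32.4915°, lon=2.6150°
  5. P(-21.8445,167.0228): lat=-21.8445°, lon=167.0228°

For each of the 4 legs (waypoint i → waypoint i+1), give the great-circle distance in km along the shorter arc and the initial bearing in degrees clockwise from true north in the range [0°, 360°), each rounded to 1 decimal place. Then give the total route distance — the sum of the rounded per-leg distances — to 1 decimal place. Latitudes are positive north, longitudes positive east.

Leg 1: φ1=1.2239139, φ2=0.0917607, Δφ=-1.1321532, Δλ=-0.0995169 rad; a=sin²(Δφ/2)+cosφ1·cosφ2·sin²(Δλ/2)=0.2884817737; c=2·atan2(√a, √(1-a))=1.134002542; dist=6371·c=7224.730 ≈ 7224.7 km; running total=7224.7 km
Leg 1 bearing: y=sinΔλ·cosφ2=-0.09893476, x=cosφ1·sinφ2-sinφ1·cosφ2·cosΔλ=-0.90069533; θ=atan2(y, x)=-173.7316° <0 so +360° → 186.2684° ≈ 186.3°
Leg 2: φ1=0.0917607, φ2=-1.2858643, Δφ=-1.3776250, Δλ=-5.0318767 rad; a=sin²(Δφ/2)+cosφ1·cosφ2·sin²(Δλ/2)=0.5000116758; c=2·atan2(√a, √(1-a))=1.570819678; dist=6371·c=10007.692 ≈ 10007.7 km; running total=17232.4 km
Leg 2 bearing: y=sinΔλ·cosφ2=0.26686791, x=cosφ1·sinφ2-sinφ1·cosφ2·cosΔλ=-0.96373312; θ=atan2(y, x)=164.5220° ≈ 164.5°
Leg 3: φ1=-1.2858643, φ2=0.5670837, Δφ=1.8529480, Δλ=2.8996761 rad; a=sin²(Δφ/2)+cosφ1·cosφ2·sin²(Δλ/2)=0.8728525781; c=2·atan2(√a, √(1-a))=2.412388896; dist=6371·c=15369.330 ≈ 15369.3 km; running total=32601.7 km
Leg 3 bearing: y=sinΔλ·cosφ2=0.20206520, x=cosφ1·sinφ2-sinφ1·cosφ2·cosΔλ=-0.63489643; θ=atan2(y, x)=162.3456° ≈ 162.3°
Leg 4: φ1=0.5670837, φ2=-0.3812584, Δφ=-0.9483421, Δλ=2.8694574 rad; a=sin²(Δφ/2)+cosφ1·cosφ2·sin²(Δλ/2)=0.9769862375; c=2·atan2(√a, √(1-a))=2.837010931; dist=6371·c=18074.597 ≈ 18074.6 km; running total=50676.3 km
Leg 4 bearing: y=sinΔλ·cosφ2=0.24948889, x=cosφ1·sinφ2-sinφ1·cosφ2·cosΔλ=0.16640856; θ=atan2(y, x)=56.2968° ≈ 56.3°

Leg 1: dist=7224.7 km, bearing=186.3°
Leg 2: dist=10007.7 km, bearing=164.5°
Leg 3: dist=15369.3 km, bearing=162.3°
Leg 4: dist=18074.6 km, bearing=56.3°
Total: 50676.3 km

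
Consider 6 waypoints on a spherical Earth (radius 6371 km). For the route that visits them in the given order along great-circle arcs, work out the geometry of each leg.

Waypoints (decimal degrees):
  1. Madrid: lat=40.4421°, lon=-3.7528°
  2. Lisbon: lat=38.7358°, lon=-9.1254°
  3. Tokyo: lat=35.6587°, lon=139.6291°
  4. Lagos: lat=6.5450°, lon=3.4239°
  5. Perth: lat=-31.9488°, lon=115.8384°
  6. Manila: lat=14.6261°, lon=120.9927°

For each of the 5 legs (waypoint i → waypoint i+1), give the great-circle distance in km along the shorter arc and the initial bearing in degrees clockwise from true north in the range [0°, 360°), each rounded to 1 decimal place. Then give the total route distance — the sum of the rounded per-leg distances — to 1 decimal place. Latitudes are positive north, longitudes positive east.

Leg 1: dist=497.8 km, bearing=249.3°
Leg 2: dist=11141.7 km, bearing=25.4°
Leg 3: dist=13463.3 km, bearing=306.6°
Leg 4: dist=12503.0 km, bearing=121.9°
Leg 5: dist=5208.0 km, bearing=6.8°
Total: 42813.8 km

Leg 1: φ1=0.7058478, φ2=0.6760672, Δφ=-0.0297806, Δλ=-0.0937696 rad; a=sin²(Δφ/2)+cosφ1·cosφ2·sin²(Δλ/2)=0.0015257176; c=2·atan2(√a, √(1-a))=0.078140748; dist=6371·c=497.835 ≈ 497.8 km; running total=497.8 km
Leg 1 bearing: y=sinΔλ·cosφ2=-0.07303683, x=cosφ1·sinφ2-sinφ1·cosφ2·cosΔλ=-0.02755324; θ=atan2(y, x)=-110.6690° <0 so +360° → 249.3310° ≈ 249.3°
Leg 2: φ1=0.6760672, φ2=0.6223617, Δφ=-0.0537055, Δλ=2.5962558 rad; a=sin²(Δφ/2)+cosφ1·cosφ2·sin²(Δλ/2)=0.5885416914; c=2·atan2(√a, √(1-a))=1.748818531; dist=6371·c=11141.723 ≈ 11141.7 km; running total=11639.5 km
Leg 2 bearing: y=sinΔλ·cosφ2=0.42145076, x=cosφ1·sinφ2-sinφ1·cosφ2·cosΔλ=0.88939346; θ=atan2(y, x)=25.3545° ≈ 25.4°
Leg 3: φ1=0.6223617, φ2=0.1142318, Δφ=-0.5081299, Δλ=-2.3772292 rad; a=sin²(Δφ/2)+cosφ1·cosφ2·sin²(Δλ/2)=0.7581071971; c=2·atan2(√a, √(1-a))=2.113221295; dist=6371·c=13463.333 ≈ 13463.3 km; running total=25102.8 km
Leg 3 bearing: y=sinΔλ·cosφ2=-0.68756715, x=cosφ1·sinφ2-sinφ1·cosφ2·cosΔλ=0.51066047; θ=atan2(y, x)=-53.3985° <0 so +360° → 306.6015° ≈ 306.6°
Leg 4: φ1=0.1142318, φ2=-0.5576118, Δφ=-0.6718436, Δλ=1.9620032 rad; a=sin²(Δφ/2)+cosφ1·cosφ2·sin²(Δλ/2)=0.6908759302; c=2·atan2(√a, √(1-a))=1.962487293; dist=6371·c=12503.007 ≈ 12503.0 km; running total=37605.8 km
Leg 4 bearing: y=sinΔλ·cosφ2=0.78441515, x=cosφ1·sinφ2-sinφ1·cosφ2·cosΔλ=-0.48883371; θ=atan2(y, x)=121.9304° ≈ 121.9°
Leg 5: φ1=-0.5576118, φ2=0.2552736, Δφ=0.8128854, Δλ=0.0899595 rad; a=sin²(Δφ/2)+cosφ1·cosφ2·sin²(Δλ/2)=0.1579570881; c=2·atan2(√a, √(1-a))=0.817446689; dist=6371·c=5207.953 ≈ 5208.0 km; running total=42813.8 km
Leg 5 bearing: y=sinΔλ·cosφ2=0.08692694, x=cosφ1·sinφ2-sinφ1·cosφ2·cosΔλ=0.72420321; θ=atan2(y, x)=6.8445° ≈ 6.8°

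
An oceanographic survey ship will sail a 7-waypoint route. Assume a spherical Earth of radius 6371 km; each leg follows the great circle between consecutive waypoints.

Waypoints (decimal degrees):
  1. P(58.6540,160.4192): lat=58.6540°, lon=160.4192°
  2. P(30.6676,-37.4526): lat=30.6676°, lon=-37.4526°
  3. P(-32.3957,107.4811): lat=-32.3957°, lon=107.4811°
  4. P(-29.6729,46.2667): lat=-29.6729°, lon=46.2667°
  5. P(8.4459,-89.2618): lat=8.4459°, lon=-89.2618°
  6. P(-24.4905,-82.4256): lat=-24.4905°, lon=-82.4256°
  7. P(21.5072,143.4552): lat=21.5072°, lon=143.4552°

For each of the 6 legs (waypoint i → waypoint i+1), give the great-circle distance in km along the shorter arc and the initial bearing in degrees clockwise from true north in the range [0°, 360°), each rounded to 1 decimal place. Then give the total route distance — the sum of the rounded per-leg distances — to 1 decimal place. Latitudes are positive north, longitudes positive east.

Leg 1: dist=9945.4 km, bearing=15.3°
Leg 2: dist=16700.9 km, bearing=102.6°
Leg 3: dist=5759.1 km, bearing=255.7°
Leg 4: dist=14823.9 km, bearing=252.2°
Leg 5: dist=3736.7 km, bearing=168.7°
Leg 6: dist=15328.2 km, bearing=275.6°
Total: 66294.2 km

Leg 1: φ1=1.0237054, φ2=0.5352506, Δφ=-0.4884548, Δλ=-3.4535144 rad; a=sin²(Δφ/2)+cosφ1·cosφ2·sin²(Δλ/2)=0.4951243064; c=2·atan2(√a, √(1-a))=1.561044785; dist=6371·c=9945.416 ≈ 9945.4 km; running total=9945.4 km
Leg 1 bearing: y=sinΔλ·cosφ2=0.26396709, x=cosφ1·sinφ2-sinφ1·cosφ2·cosΔλ=0.96448239; θ=atan2(y, x)=15.3063° ≈ 15.3°
Leg 2: φ1=0.5352506, φ2=-0.5654116, Δφ=-1.1006622, Δλ=2.5295703 rad; a=sin²(Δφ/2)+cosφ1·cosφ2·sin²(Δλ/2)=0.9338586545; c=2·atan2(√a, √(1-a))=2.621387670; dist=6371·c=16700.861 ≈ 16700.9 km; running total=26646.3 km
Leg 2 bearing: y=sinΔλ·cosφ2=0.48510971, x=cosφ1·sinφ2-sinφ1·cosφ2·cosΔλ=-0.10832934; θ=atan2(y, x)=102.5881° ≈ 102.6°
Leg 3: φ1=-0.5654116, φ2=-0.5178898, Δφ=0.0475218, Δλ=-1.0683928 rad; a=sin²(Δφ/2)+cosφ1·cosφ2·sin²(Δλ/2)=0.1907490506; c=2·atan2(√a, √(1-a))=0.903961564; dist=6371·c=5759.139 ≈ 5759.1 km; running total=32405.4 km
Leg 3 bearing: y=sinΔλ·cosφ2=-0.76149805, x=cosφ1·sinφ2-sinφ1·cosφ2·cosΔλ=-0.19384562; θ=atan2(y, x)=-104.2818° <0 so +360° → 255.7182° ≈ 255.7°
Leg 4: φ1=-0.5178898, φ2=0.1474088, Δφ=0.6652986, Δλ=-2.3654186 rad; a=sin²(Δφ/2)+cosφ1·cosφ2·sin²(Δλ/2)=0.8430039926; c=2·atan2(√a, √(1-a))=2.326784490; dist=6371·c=14823.944 ≈ 14823.9 km; running total=47229.3 km
Leg 4 bearing: y=sinΔλ·cosφ2=-0.69295687, x=cosφ1·sinφ2-sinφ1·cosφ2·cosΔλ=-0.22181934; θ=atan2(y, x)=-107.7502° <0 so +360° → 252.2498° ≈ 252.2°
Leg 5: φ1=0.1474088, φ2=-0.4274399, Δφ=-0.5748486, Δλ=0.1193142 rad; a=sin²(Δφ/2)+cosφ1·cosφ2·sin²(Δλ/2)=0.0835625376; c=2·atan2(√a, √(1-a))=0.586514318; dist=6371·c=3736.683 ≈ 3736.7 km; running total=50966.0 km
Leg 5 bearing: y=sinΔλ·cosφ2=0.10832206, x=cosφ1·sinφ2-sinφ1·cosφ2·cosΔλ=-0.54275749; θ=atan2(y, x)=168.7134° ≈ 168.7°
Leg 6: φ1=-0.4274399, φ2=0.3753715, Δφ=0.8028113, Δλ=3.9423637 rad; a=sin²(Δφ/2)+cosφ1·cosφ2·sin²(Δλ/2)=0.8706940829; c=2·atan2(√a, √(1-a))=2.405932894; dist=6371·c=15328.198 ≈ 15328.2 km; running total=66294.2 km
Leg 6 bearing: y=sinΔλ·cosφ2=-0.66790724, x=cosφ1·sinφ2-sinφ1·cosφ2·cosΔλ=0.06514219; θ=atan2(y, x)=-84.4295° <0 so +360° → 275.5705° ≈ 275.6°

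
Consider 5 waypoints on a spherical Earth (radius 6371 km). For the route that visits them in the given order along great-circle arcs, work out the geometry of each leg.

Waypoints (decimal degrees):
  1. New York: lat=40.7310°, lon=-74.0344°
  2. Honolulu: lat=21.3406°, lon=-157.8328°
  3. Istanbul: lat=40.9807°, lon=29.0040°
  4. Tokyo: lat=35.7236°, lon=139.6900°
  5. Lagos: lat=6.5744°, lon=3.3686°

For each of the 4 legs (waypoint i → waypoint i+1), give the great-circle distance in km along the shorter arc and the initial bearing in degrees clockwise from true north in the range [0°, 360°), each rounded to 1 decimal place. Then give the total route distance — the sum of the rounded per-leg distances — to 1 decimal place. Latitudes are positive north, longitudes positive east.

Leg 1: dist=7974.6 km, bearing=282.8°
Leg 2: dist=13049.4 km, bearing=354.2°
Leg 3: dist=8942.4 km, bearing=50.4°
Leg 4: dist=13465.0 km, bearing=306.8°
Total: 43431.4 km

Leg 1: φ1=0.7108901, φ2=0.3724637, Δφ=-0.3384263, Δλ=-1.4625580 rad; a=sin²(Δφ/2)+cosφ1·cosφ2·sin²(Δλ/2)=0.3431483641; c=2·atan2(√a, √(1-a))=1.251705647; dist=6371·c=7974.617 ≈ 7974.6 km; running total=7974.6 km
Leg 1 bearing: y=sinΔλ·cosφ2=-0.92598279, x=cosφ1·sinφ2-sinφ1·cosφ2·cosΔλ=0.21010978; θ=atan2(y, x)=-77.2158° <0 so +360° → 282.7842° ≈ 282.8°
Leg 2: φ1=0.3724637, φ2=0.7152481, Δφ=0.3427844, Δλ=3.2609173 rad; a=sin²(Δφ/2)+cosφ1·cosφ2·sin²(Δλ/2)=0.7297564089; c=2·atan2(√a, √(1-a))=2.048242925; dist=6371·c=13049.356 ≈ 13049.4 km; running total=21024.0 km
Leg 2 bearing: y=sinΔλ·cosφ2=-0.08986822, x=cosφ1·sinφ2-sinφ1·cosφ2·cosΔλ=0.88361285; θ=atan2(y, x)=-5.8073° <0 so +360° → 354.1927° ≈ 354.2°
Leg 3: φ1=0.7152481, φ2=0.6234944, Δφ=-0.0917537, Δλ=1.9318351 rad; a=sin²(Δφ/2)+cosφ1·cosφ2·sin²(Δλ/2)=0.4167954720; c=2·atan2(√a, √(1-a))=1.403609507; dist=6371·c=8942.396 ≈ 8942.4 km; running total=29966.4 km
Leg 3 bearing: y=sinΔλ·cosφ2=0.75950388, x=cosφ1·sinφ2-sinφ1·cosφ2·cosΔλ=0.62885760; θ=atan2(y, x)=50.3758° ≈ 50.4°
Leg 4: φ1=0.6234944, φ2=0.1147449, Δφ=-0.5087495, Δλ=-2.3792573 rad; a=sin²(Δφ/2)+cosφ1·cosφ2·sin²(Δλ/2)=0.7582172176; c=2·atan2(√a, √(1-a))=2.113478234; dist=6371·c=13464.970 ≈ 13465.0 km; running total=43431.4 km
Leg 4 bearing: y=sinΔλ·cosφ2=-0.68607088, x=cosφ1·sinφ2-sinφ1·cosφ2·cosΔλ=0.51244728; θ=atan2(y, x)=-53.2428° <0 so +360° → 306.7572° ≈ 306.8°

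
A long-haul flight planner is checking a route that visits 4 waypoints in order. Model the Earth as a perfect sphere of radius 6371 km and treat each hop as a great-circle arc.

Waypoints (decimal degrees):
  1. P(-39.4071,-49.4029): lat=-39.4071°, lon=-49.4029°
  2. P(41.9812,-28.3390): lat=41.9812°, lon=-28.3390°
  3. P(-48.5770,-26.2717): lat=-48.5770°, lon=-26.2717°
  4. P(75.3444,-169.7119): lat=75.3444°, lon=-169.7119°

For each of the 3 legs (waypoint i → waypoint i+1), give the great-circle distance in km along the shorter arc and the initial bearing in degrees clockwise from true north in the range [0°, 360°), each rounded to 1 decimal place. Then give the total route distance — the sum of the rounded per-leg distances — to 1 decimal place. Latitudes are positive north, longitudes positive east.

Leg 1: φ1=-0.6877836, φ2=0.7327102, Δφ=1.4204938, Δλ=0.3676344 rad; a=sin²(Δφ/2)+cosφ1·cosφ2·sin²(Δλ/2)=0.4443208320; c=2·atan2(√a, √(1-a))=1.459206544; dist=6371·c=9296.605 ≈ 9296.6 km; running total=9296.6 km
Leg 1 bearing: y=sinΔλ·cosφ2=0.26717177, x=cosφ1·sinφ2-sinφ1·cosφ2·cosΔλ=0.95719307; θ=atan2(y, x)=15.5955° ≈ 15.6°
Leg 2: φ1=0.7327102, φ2=-0.8478286, Δφ=-1.5805388, Δλ=0.0360812 rad; a=sin²(Δφ/2)+cosφ1·cosφ2·sin²(Δλ/2)=0.5050311886; c=2·atan2(√a, √(1-a))=1.580858874; dist=6371·c=10071.652 ≈ 10071.7 km; running total=19368.3 km
Leg 2 bearing: y=sinΔλ·cosφ2=0.02386660, x=cosφ1·sinφ2-sinφ1·cosφ2·cosΔλ=-0.99966451; θ=atan2(y, x)=178.6323° ≈ 178.6°
Leg 3: φ1=-0.8478286, φ2=1.3150079, Δφ=2.1628364, Δλ=-2.5035038 rad; a=sin²(Δφ/2)+cosφ1·cosφ2·sin²(Δλ/2)=0.9299525594; c=2·atan2(√a, √(1-a))=2.605880094; dist=6371·c=16602.062 ≈ 16602.1 km; running total=35970.4 km
Leg 3 bearing: y=sinΔλ·cosφ2=-0.15070730, x=cosφ1·sinφ2-sinφ1·cosφ2·cosΔλ=0.48769919; θ=atan2(y, x)=-17.1720° <0 so +360° → 342.8280° ≈ 342.8°

Leg 1: dist=9296.6 km, bearing=15.6°
Leg 2: dist=10071.7 km, bearing=178.6°
Leg 3: dist=16602.1 km, bearing=342.8°
Total: 35970.4 km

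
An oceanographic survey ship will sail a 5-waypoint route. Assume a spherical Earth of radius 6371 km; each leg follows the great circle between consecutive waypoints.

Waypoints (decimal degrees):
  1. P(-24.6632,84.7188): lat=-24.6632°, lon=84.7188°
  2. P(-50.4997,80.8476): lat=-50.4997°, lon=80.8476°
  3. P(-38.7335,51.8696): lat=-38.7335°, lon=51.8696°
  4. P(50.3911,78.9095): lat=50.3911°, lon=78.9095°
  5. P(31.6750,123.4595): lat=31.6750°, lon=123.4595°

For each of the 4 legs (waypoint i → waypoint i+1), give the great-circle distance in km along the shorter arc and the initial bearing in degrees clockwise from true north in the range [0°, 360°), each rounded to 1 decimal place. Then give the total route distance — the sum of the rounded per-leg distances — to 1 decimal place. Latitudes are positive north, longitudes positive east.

Leg 1: φ1=-0.4304540, φ2=-0.8813860, Δφ=-0.4509320, Δλ=-0.0675652 rad; a=sin²(Δφ/2)+cosφ1·cosφ2·sin²(Δλ/2)=0.0506388005; c=2·atan2(√a, √(1-a))=0.453949018; dist=6371·c=2892.109 ≈ 2892.1 km; running total=2892.1 km
Leg 1 bearing: y=sinΔλ·cosφ2=-0.04294432, x=cosφ1·sinφ2-sinφ1·cosφ2·cosΔλ=-0.43641017; θ=atan2(y, x)=-174.3800° <0 so +360° → 185.6200° ≈ 185.6°
Leg 2: φ1=-0.8813860, φ2=-0.6760271, Δφ=0.2053589, Δλ=-0.5057615 rad; a=sin²(Δφ/2)+cosφ1·cosφ2·sin²(Δλ/2)=0.0415658355; c=2·atan2(√a, √(1-a))=0.410632976; dist=6371·c=2616.143 ≈ 2616.1 km; running total=5508.2 km
Leg 2 bearing: y=sinΔλ·cosφ2=-0.37792088, x=cosφ1·sinφ2-sinφ1·cosφ2·cosΔλ=0.12856235; θ=atan2(y, x)=-71.2126° <0 so +360° → 288.7874° ≈ 288.8°
Leg 3: φ1=-0.6760271, φ2=0.8794906, Δφ=1.5555177, Δλ=0.4719353 rad; a=sin²(Δφ/2)+cosφ1·cosφ2·sin²(Δλ/2)=0.5195422674; c=2·atan2(√a, √(1-a))=1.609890819; dist=6371·c=10256.614 ≈ 10256.6 km; running total=15764.8 km
Leg 3 bearing: y=sinΔλ·cosφ2=0.28983428, x=cosφ1·sinφ2-sinφ1·cosφ2·cosΔλ=0.95627846; θ=atan2(y, x)=16.8613° ≈ 16.9°
Leg 4: φ1=0.8794906, φ2=0.5528330, Δφ=-0.3266576, Δλ=0.7775442 rad; a=sin²(Δφ/2)+cosφ1·cosφ2·sin²(Δλ/2)=0.1043975553; c=2·atan2(√a, √(1-a))=0.658019614; dist=6371·c=4192.243 ≈ 4192.2 km; running total=19957.0 km
Leg 4 bearing: y=sinΔλ·cosφ2=0.59703152, x=cosφ1·sinφ2-sinφ1·cosφ2·cosΔλ=-0.13246957; θ=atan2(y, x)=102.5101° ≈ 102.5°

Leg 1: dist=2892.1 km, bearing=185.6°
Leg 2: dist=2616.1 km, bearing=288.8°
Leg 3: dist=10256.6 km, bearing=16.9°
Leg 4: dist=4192.2 km, bearing=102.5°
Total: 19957.0 km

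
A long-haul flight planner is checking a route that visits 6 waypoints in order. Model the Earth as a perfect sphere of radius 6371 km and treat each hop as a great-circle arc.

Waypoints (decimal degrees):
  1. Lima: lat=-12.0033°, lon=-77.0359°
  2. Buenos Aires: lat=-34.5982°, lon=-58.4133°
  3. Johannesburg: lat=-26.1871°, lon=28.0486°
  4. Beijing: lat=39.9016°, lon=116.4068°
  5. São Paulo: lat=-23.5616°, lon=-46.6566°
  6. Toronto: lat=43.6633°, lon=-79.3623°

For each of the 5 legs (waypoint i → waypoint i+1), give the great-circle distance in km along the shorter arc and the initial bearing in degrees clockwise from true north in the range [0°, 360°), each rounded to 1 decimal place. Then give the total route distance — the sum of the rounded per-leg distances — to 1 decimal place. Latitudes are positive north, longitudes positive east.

Leg 1: φ1=-0.2094971, φ2=-0.6038525, Δφ=-0.3943554, Δλ=0.3250257 rad; a=sin²(Δφ/2)+cosφ1·cosφ2·sin²(Δλ/2)=0.0594557695; c=2·atan2(√a, √(1-a))=0.492637615; dist=6371·c=3138.594 ≈ 3138.6 km; running total=3138.6 km
Leg 1 bearing: y=sinΔλ·cosφ2=0.26286041, x=cosφ1·sinφ2-sinφ1·cosφ2·cosΔλ=-0.39317621; θ=atan2(y, x)=146.2350° ≈ 146.2°
Leg 2: φ1=-0.6038525, φ2=-0.4570511, Δφ=0.1468014, Δλ=1.5090448 rad; a=sin²(Δφ/2)+cosφ1·cosφ2·sin²(Δλ/2)=0.3519175923; c=2·atan2(√a, √(1-a))=1.270121511; dist=6371·c=8091.944 ≈ 8091.9 km; running total=11230.5 km
Leg 2 bearing: y=sinΔλ·cosφ2=0.89564737, x=cosφ1·sinφ2-sinφ1·cosφ2·cosΔλ=-0.33181650; θ=atan2(y, x)=110.3285° ≈ 110.3°
Leg 3: φ1=-0.4570511, φ2=0.6964143, Δφ=1.1534654, Δλ=1.5421415 rad; a=sin²(Δφ/2)+cosφ1·cosφ2·sin²(Δλ/2)=0.6316800984; c=2·atan2(√a, √(1-a))=1.837300043; dist=6371·c=11705.439 ≈ 11705.4 km; running total=22935.9 km
Leg 3 bearing: y=sinΔλ·cosφ2=0.76683231, x=cosφ1·sinφ2-sinφ1·cosφ2·cosΔλ=0.58532864; θ=atan2(y, x)=52.6452° ≈ 52.6°
Leg 4: φ1=0.6964143, φ2=-0.4112275, Δφ=-1.1076418, Δλ=-2.8459932 rad; a=sin²(Δφ/2)+cosφ1·cosφ2·sin²(Δλ/2)=0.9645550532; c=2·atan2(√a, √(1-a))=2.762795452; dist=6371·c=17601.770 ≈ 17601.8 km; running total=40537.7 km
Leg 4 bearing: y=sinΔλ·cosφ2=-0.26702679, x=cosφ1·sinφ2-sinφ1·cosφ2·cosΔλ=0.25583413; θ=atan2(y, x)=-46.2263° <0 so +360° → 313.7737° ≈ 313.8°
Leg 5: φ1=-0.4112275, φ2=0.7620683, Δφ=1.1732958, Δλ=-0.5708221 rad; a=sin²(Δφ/2)+cosφ1·cosφ2·sin²(Δλ/2)=0.3590074201; c=2·atan2(√a, √(1-a))=1.284933717; dist=6371·c=8186.313 ≈ 8186.3 km; running total=48724.0 km
Leg 5 bearing: y=sinΔλ·cosφ2=-0.39087556, x=cosφ1·sinφ2-sinφ1·cosφ2·cosΔλ=0.87618529; θ=atan2(y, x)=-24.0422° <0 so +360° → 335.9578° ≈ 336.0°

Leg 1: dist=3138.6 km, bearing=146.2°
Leg 2: dist=8091.9 km, bearing=110.3°
Leg 3: dist=11705.4 km, bearing=52.6°
Leg 4: dist=17601.8 km, bearing=313.8°
Leg 5: dist=8186.3 km, bearing=336.0°
Total: 48724.0 km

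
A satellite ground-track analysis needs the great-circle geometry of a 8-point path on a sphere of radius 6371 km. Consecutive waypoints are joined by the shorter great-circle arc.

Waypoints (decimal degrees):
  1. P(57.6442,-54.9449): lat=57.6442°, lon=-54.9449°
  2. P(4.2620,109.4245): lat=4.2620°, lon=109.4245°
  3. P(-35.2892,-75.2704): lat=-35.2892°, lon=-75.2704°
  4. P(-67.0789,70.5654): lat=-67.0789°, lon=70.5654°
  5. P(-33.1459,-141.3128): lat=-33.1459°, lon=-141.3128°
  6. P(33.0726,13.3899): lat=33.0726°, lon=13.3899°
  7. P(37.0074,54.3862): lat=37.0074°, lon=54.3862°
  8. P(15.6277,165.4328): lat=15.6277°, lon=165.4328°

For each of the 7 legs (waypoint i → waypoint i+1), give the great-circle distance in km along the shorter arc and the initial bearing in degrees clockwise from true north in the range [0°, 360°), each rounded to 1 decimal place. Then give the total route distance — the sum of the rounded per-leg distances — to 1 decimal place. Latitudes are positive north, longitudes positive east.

Leg 1: φ1=1.0060811, φ2=0.0743859, Δφ=-0.9316952, Δλ=2.8687872 rad; a=sin²(Δφ/2)+cosφ1·cosφ2·sin²(Δλ/2)=0.7255898665; c=2·atan2(√a, √(1-a))=2.038883153; dist=6371·c=12989.725 ≈ 12989.7 km; running total=12989.7 km
Leg 1 bearing: y=sinΔλ·cosφ2=0.26868910, x=cosφ1·sinφ2-sinφ1·cosφ2·cosΔλ=0.85102469; θ=atan2(y, x)=17.5222° ≈ 17.5°
Leg 2: φ1=0.0743859, φ2=-0.6159127, Δφ=-0.6902987, Δλ=-3.2235341 rad; a=sin²(Δφ/2)+cosφ1·cosφ2·sin²(Δλ/2)=0.9270957514; c=2·atan2(√a, √(1-a))=2.594790248; dist=6371·c=16531.409 ≈ 16531.4 km; running total=29521.1 km
Leg 2 bearing: y=sinΔλ·cosφ2=0.06680961, x=cosφ1·sinφ2-sinφ1·cosφ2·cosΔλ=-0.51564848; θ=atan2(y, x)=172.6176° ≈ 172.6°
Leg 3: φ1=-0.6159127, φ2=-1.1707477, Δφ=-0.5548349, Δλ=2.5453149 rad; a=sin²(Δφ/2)+cosφ1·cosφ2·sin²(Δλ/2)=0.3654746722; c=2·atan2(√a, √(1-a))=1.298389122; dist=6371·c=8272.037 ≈ 8272.0 km; running total=37793.1 km
Leg 3 bearing: y=sinΔλ·cosφ2=0.21870946, x=cosφ1·sinφ2-sinφ1·cosφ2·cosΔλ=-0.93796477; θ=atan2(y, x)=166.8746° ≈ 166.9°
Leg 4: φ1=-1.1707477, φ2=-0.5785051, Δφ=0.5922426, Δλ=-3.6979722 rad; a=sin²(Δφ/2)+cosφ1·cosφ2·sin²(Δλ/2)=0.3866529916; c=2·atan2(√a, √(1-a))=1.342114344; dist=6371·c=8550.610 ≈ 8550.6 km; running total=46343.7 km
Leg 4 bearing: y=sinΔλ·cosφ2=0.44218087, x=cosφ1·sinφ2-sinφ1·cosφ2·cosΔλ=-0.86780522; θ=atan2(y, x)=152.9994° ≈ 153.0°
Leg 5: φ1=-0.5785051, φ2=0.5772258, Δφ=1.1557309, Δλ=2.7000715 rad; a=sin²(Δφ/2)+cosφ1·cosφ2·sin²(Δλ/2)=0.9663576381; c=2·atan2(√a, √(1-a))=2.772666913; dist=6371·c=17664.661 ≈ 17664.7 km; running total=64008.4 km
Leg 5 bearing: y=sinΔλ·cosφ2=0.35808155, x=cosφ1·sinφ2-sinφ1·cosφ2·cosΔλ=0.04265935; θ=atan2(y, x)=83.2062° ≈ 83.2°
Leg 6: φ1=0.5772258, φ2=0.6459010, Δφ=0.0686752, Δλ=0.7155204 rad; a=sin²(Δφ/2)+cosφ1·cosφ2·sin²(Δλ/2)=0.0832355744; c=2·atan2(√a, √(1-a))=0.585331744; dist=6371·c=3729.149 ≈ 3729.1 km; running total=67737.5 km
Leg 6 bearing: y=sinΔλ·cosφ2=0.52386212, x=cosφ1·sinφ2-sinφ1·cosφ2·cosΔλ=0.17549397; θ=atan2(y, x)=71.4791° ≈ 71.5°
Leg 7: φ1=0.6459010, φ2=0.2727548, Δφ=-0.3731462, Δλ=1.9381288 rad; a=sin²(Δφ/2)+cosφ1·cosφ2·sin²(Δλ/2)=0.5570170414; c=2·atan2(√a, √(1-a))=1.685079013; dist=6371·c=10735.638 ≈ 10735.6 km; running total=78473.1 km
Leg 7 bearing: y=sinΔλ·cosφ2=0.89878725, x=cosφ1·sinφ2-sinφ1·cosφ2·cosΔλ=0.42329388; θ=atan2(y, x)=64.7814° ≈ 64.8°

Leg 1: dist=12989.7 km, bearing=17.5°
Leg 2: dist=16531.4 km, bearing=172.6°
Leg 3: dist=8272.0 km, bearing=166.9°
Leg 4: dist=8550.6 km, bearing=153.0°
Leg 5: dist=17664.7 km, bearing=83.2°
Leg 6: dist=3729.1 km, bearing=71.5°
Leg 7: dist=10735.6 km, bearing=64.8°
Total: 78473.1 km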